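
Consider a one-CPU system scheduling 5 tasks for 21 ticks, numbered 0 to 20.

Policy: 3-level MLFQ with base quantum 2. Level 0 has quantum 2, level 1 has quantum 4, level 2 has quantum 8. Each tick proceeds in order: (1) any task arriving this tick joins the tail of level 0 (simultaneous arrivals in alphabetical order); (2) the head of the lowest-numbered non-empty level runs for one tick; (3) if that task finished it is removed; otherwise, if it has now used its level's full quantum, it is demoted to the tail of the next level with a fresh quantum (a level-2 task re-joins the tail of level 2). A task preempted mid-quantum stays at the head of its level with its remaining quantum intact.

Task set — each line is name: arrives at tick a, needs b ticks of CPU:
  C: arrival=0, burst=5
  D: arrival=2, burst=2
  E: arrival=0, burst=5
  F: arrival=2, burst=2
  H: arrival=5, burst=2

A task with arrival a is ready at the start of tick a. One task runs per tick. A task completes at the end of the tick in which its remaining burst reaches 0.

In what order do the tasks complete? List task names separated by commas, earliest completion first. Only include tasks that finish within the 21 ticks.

completion order = D, F, H, C, E

t=0: L0/L1/L2 = CE/-/- → run C
t=1: L0/L1/L2 = CE/-/- → run C
t=2: L0/L1/L2 = EDF/C/- → run E
t=3: L0/L1/L2 = EDF/C/- → run E
t=4: L0/L1/L2 = DF/CE/- → run D
t=5: L0/L1/L2 = DFH/CE/- → run D
t=6: L0/L1/L2 = FH/CE/- → run F
t=7: L0/L1/L2 = FH/CE/- → run F
t=8: L0/L1/L2 = H/CE/- → run H
t=9: L0/L1/L2 = H/CE/- → run H
t=10: L0/L1/L2 = -/CE/- → run C
t=11: L0/L1/L2 = -/CE/- → run C
t=12: L0/L1/L2 = -/CE/- → run C
t=13: L0/L1/L2 = -/E/- → run E
t=14: L0/L1/L2 = -/E/- → run E
t=15: L0/L1/L2 = -/E/- → run E
t=16: (idle)
t=17: (idle)
t=18: (idle)
t=19: (idle)
t=20: (idle)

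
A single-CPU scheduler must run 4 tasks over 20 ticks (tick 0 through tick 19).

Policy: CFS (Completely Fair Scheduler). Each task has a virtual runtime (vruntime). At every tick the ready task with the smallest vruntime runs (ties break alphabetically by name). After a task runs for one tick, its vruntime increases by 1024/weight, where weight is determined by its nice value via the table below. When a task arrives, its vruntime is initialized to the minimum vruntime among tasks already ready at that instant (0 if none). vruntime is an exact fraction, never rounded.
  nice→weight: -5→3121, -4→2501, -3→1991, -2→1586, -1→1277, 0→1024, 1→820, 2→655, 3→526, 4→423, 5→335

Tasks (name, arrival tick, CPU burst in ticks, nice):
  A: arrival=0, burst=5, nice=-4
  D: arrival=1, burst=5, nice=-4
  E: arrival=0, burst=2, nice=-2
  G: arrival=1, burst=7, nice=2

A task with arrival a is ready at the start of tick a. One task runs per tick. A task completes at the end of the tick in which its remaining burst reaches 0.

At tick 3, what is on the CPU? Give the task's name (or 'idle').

running at tick 3 = G

t=0: vr[A=0 E=0] → run A
t=1: vr[A=1024/2501 D=0 E=0 G=0] → run D
t=2: vr[A=1024/2501 D=1024/2501 E=0 G=0] → run E
t=3: vr[A=1024/2501 D=1024/2501 E=512/793 G=0] → run G
t=4: vr[A=1024/2501 D=1024/2501 E=512/793 G=1024/655] → run A
t=5: vr[A=2048/2501 D=1024/2501 E=512/793 G=1024/655] → run D
t=6: vr[A=2048/2501 D=2048/2501 E=512/793 G=1024/655] → run E
t=7: vr[A=2048/2501 D=2048/2501 G=1024/655] → run A
t=8: vr[A=3072/2501 D=2048/2501 G=1024/655] → run D
t=9: vr[A=3072/2501 D=3072/2501 G=1024/655] → run A
t=10: vr[A=4096/2501 D=3072/2501 G=1024/655] → run D
t=11: vr[A=4096/2501 D=4096/2501 G=1024/655] → run G
t=12: vr[A=4096/2501 D=4096/2501 G=2048/655] → run A
t=13: vr[D=4096/2501 G=2048/655] → run D
t=14: vr[G=2048/655] → run G
t=15: vr[G=3072/655] → run G
t=16: vr[G=4096/655] → run G
t=17: vr[G=1024/131] → run G
t=18: vr[G=6144/655] → run G
t=19: (idle)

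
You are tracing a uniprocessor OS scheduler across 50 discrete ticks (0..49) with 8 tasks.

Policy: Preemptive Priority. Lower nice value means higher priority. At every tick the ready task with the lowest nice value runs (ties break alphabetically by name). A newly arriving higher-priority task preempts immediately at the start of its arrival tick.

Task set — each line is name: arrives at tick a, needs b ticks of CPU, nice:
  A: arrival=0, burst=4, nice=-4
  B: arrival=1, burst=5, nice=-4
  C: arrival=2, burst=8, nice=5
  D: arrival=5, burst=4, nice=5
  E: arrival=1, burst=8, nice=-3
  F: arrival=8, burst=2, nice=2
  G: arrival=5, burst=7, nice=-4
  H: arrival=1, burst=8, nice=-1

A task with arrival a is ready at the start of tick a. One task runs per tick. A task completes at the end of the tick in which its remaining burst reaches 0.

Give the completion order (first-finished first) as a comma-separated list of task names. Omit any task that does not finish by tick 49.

t=0: ready={A} → run A
t=1: ready={A,B,E,H} → run A
t=2: ready={A,B,C,E,H} → run A
t=3: ready={A,B,C,E,H} → run A
t=4: ready={B,C,E,H} → run B
t=5: ready={B,C,D,E,G,H} → run B
t=6: ready={B,C,D,E,G,H} → run B
t=7: ready={B,C,D,E,G,H} → run B
t=8: ready={B,C,D,E,F,G,H} → run B
t=9: ready={C,D,E,F,G,H} → run G
t=10: ready={C,D,E,F,G,H} → run G
t=11: ready={C,D,E,F,G,H} → run G
t=12: ready={C,D,E,F,G,H} → run G
t=13: ready={C,D,E,F,G,H} → run G
t=14: ready={C,D,E,F,G,H} → run G
t=15: ready={C,D,E,F,G,H} → run G
t=16: ready={C,D,E,F,H} → run E
t=17: ready={C,D,E,F,H} → run E
t=18: ready={C,D,E,F,H} → run E
t=19: ready={C,D,E,F,H} → run E
t=20: ready={C,D,E,F,H} → run E
t=21: ready={C,D,E,F,H} → run E
t=22: ready={C,D,E,F,H} → run E
t=23: ready={C,D,E,F,H} → run E
t=24: ready={C,D,F,H} → run H
t=25: ready={C,D,F,H} → run H
t=26: ready={C,D,F,H} → run H
t=27: ready={C,D,F,H} → run H
t=28: ready={C,D,F,H} → run H
t=29: ready={C,D,F,H} → run H
t=30: ready={C,D,F,H} → run H
t=31: ready={C,D,F,H} → run H
t=32: ready={C,D,F} → run F
t=33: ready={C,D,F} → run F
t=34: ready={C,D} → run C
t=35: ready={C,D} → run C
t=36: ready={C,D} → run C
t=37: ready={C,D} → run C
t=38: ready={C,D} → run C
t=39: ready={C,D} → run C
t=40: ready={C,D} → run C
t=41: ready={C,D} → run C
t=42: ready={D} → run D
t=43: ready={D} → run D
t=44: ready={D} → run D
t=45: ready={D} → run D
t=46: (idle)
t=47: (idle)
t=48: (idle)
t=49: (idle)

completion order = A, B, G, E, H, F, C, D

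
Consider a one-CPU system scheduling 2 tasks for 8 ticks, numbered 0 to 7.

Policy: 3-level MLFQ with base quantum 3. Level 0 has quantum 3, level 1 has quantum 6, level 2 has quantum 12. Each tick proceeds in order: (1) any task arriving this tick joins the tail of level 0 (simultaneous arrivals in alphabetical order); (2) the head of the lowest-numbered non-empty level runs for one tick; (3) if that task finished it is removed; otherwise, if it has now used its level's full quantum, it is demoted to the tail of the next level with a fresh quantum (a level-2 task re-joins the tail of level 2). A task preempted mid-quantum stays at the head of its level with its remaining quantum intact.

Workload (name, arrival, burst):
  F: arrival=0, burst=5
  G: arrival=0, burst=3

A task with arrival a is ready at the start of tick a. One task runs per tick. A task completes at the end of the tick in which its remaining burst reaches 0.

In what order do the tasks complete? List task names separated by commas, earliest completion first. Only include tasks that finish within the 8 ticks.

t=0: L0/L1/L2 = FG/-/- → run F
t=1: L0/L1/L2 = FG/-/- → run F
t=2: L0/L1/L2 = FG/-/- → run F
t=3: L0/L1/L2 = G/F/- → run G
t=4: L0/L1/L2 = G/F/- → run G
t=5: L0/L1/L2 = G/F/- → run G
t=6: L0/L1/L2 = -/F/- → run F
t=7: L0/L1/L2 = -/F/- → run F

completion order = G, F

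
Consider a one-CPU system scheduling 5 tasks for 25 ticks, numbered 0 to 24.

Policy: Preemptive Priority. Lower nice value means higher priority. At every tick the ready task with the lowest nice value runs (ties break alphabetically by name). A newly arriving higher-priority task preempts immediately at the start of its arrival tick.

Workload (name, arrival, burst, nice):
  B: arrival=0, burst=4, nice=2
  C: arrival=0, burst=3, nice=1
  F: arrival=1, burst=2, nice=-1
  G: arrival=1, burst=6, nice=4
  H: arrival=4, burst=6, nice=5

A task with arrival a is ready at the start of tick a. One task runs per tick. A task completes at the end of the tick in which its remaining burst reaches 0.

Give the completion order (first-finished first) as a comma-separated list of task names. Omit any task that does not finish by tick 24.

completion order = F, C, B, G, H

t=0: ready={B,C} → run C
t=1: ready={B,C,F,G} → run F
t=2: ready={B,C,F,G} → run F
t=3: ready={B,C,G} → run C
t=4: ready={B,C,G,H} → run C
t=5: ready={B,G,H} → run B
t=6: ready={B,G,H} → run B
t=7: ready={B,G,H} → run B
t=8: ready={B,G,H} → run B
t=9: ready={G,H} → run G
t=10: ready={G,H} → run G
t=11: ready={G,H} → run G
t=12: ready={G,H} → run G
t=13: ready={G,H} → run G
t=14: ready={G,H} → run G
t=15: ready={H} → run H
t=16: ready={H} → run H
t=17: ready={H} → run H
t=18: ready={H} → run H
t=19: ready={H} → run H
t=20: ready={H} → run H
t=21: (idle)
t=22: (idle)
t=23: (idle)
t=24: (idle)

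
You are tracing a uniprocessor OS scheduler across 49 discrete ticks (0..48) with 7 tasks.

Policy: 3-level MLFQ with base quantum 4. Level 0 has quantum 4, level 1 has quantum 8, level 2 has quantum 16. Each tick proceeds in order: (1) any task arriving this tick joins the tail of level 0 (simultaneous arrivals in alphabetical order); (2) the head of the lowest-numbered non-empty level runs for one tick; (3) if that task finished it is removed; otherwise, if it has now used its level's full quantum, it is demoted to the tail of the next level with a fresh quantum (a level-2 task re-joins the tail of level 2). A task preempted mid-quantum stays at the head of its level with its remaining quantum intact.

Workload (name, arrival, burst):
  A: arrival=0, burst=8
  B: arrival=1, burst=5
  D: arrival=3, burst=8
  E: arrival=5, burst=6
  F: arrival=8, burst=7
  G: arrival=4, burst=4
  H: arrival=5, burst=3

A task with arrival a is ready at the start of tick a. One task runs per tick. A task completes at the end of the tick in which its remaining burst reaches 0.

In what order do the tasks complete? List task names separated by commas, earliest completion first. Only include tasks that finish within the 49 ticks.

completion order = G, H, A, B, D, E, F

t=0: L0/L1/L2 = A/-/- → run A
t=1: L0/L1/L2 = AB/-/- → run A
t=2: L0/L1/L2 = AB/-/- → run A
t=3: L0/L1/L2 = ABD/-/- → run A
t=4: L0/L1/L2 = BDG/A/- → run B
t=5: L0/L1/L2 = BDGEH/A/- → run B
t=6: L0/L1/L2 = BDGEH/A/- → run B
t=7: L0/L1/L2 = BDGEH/A/- → run B
t=8: L0/L1/L2 = DGEHF/AB/- → run D
t=9: L0/L1/L2 = DGEHF/AB/- → run D
t=10: L0/L1/L2 = DGEHF/AB/- → run D
t=11: L0/L1/L2 = DGEHF/AB/- → run D
t=12: L0/L1/L2 = GEHF/ABD/- → run G
t=13: L0/L1/L2 = GEHF/ABD/- → run G
t=14: L0/L1/L2 = GEHF/ABD/- → run G
t=15: L0/L1/L2 = GEHF/ABD/- → run G
t=16: L0/L1/L2 = EHF/ABD/- → run E
t=17: L0/L1/L2 = EHF/ABD/- → run E
t=18: L0/L1/L2 = EHF/ABD/- → run E
t=19: L0/L1/L2 = EHF/ABD/- → run E
t=20: L0/L1/L2 = HF/ABDE/- → run H
t=21: L0/L1/L2 = HF/ABDE/- → run H
t=22: L0/L1/L2 = HF/ABDE/- → run H
t=23: L0/L1/L2 = F/ABDE/- → run F
t=24: L0/L1/L2 = F/ABDE/- → run F
t=25: L0/L1/L2 = F/ABDE/- → run F
t=26: L0/L1/L2 = F/ABDE/- → run F
t=27: L0/L1/L2 = -/ABDEF/- → run A
t=28: L0/L1/L2 = -/ABDEF/- → run A
t=29: L0/L1/L2 = -/ABDEF/- → run A
t=30: L0/L1/L2 = -/ABDEF/- → run A
t=31: L0/L1/L2 = -/BDEF/- → run B
t=32: L0/L1/L2 = -/DEF/- → run D
t=33: L0/L1/L2 = -/DEF/- → run D
t=34: L0/L1/L2 = -/DEF/- → run D
t=35: L0/L1/L2 = -/DEF/- → run D
t=36: L0/L1/L2 = -/EF/- → run E
t=37: L0/L1/L2 = -/EF/- → run E
t=38: L0/L1/L2 = -/F/- → run F
t=39: L0/L1/L2 = -/F/- → run F
t=40: L0/L1/L2 = -/F/- → run F
t=41: (idle)
t=42: (idle)
t=43: (idle)
t=44: (idle)
t=45: (idle)
t=46: (idle)
t=47: (idle)
t=48: (idle)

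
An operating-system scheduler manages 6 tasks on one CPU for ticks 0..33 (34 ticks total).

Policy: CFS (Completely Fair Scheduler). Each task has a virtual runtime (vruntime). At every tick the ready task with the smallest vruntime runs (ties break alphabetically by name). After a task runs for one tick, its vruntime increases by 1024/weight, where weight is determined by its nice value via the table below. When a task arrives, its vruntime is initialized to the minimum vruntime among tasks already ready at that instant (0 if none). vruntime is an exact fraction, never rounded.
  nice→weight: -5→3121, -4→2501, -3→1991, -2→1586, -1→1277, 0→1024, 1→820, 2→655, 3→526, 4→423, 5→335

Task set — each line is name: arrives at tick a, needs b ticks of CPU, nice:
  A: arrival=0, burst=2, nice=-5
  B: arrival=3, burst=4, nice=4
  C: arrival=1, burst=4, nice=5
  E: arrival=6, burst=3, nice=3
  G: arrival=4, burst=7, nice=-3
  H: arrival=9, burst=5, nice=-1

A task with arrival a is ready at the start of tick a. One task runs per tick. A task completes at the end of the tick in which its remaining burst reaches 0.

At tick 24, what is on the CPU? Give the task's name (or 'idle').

t=0: vr[A=0] → run A
t=1: vr[A=1024/3121 C=1024/3121] → run A
t=2: vr[C=1024/3121] → run C
t=3: vr[B=3538944/1045535 C=3538944/1045535] → run B
t=4: vr[B=2567601152/442261305 C=3538944/1045535 G=3538944/1045535] → run C
t=5: vr[B=2567601152/442261305 C=6734848/1045535 G=3538944/1045535] → run G
t=6: vr[B=2567601152/442261305 C=6734848/1045535 E=8116665344/2081660185 G=8116665344/2081660185] → run E
t=7: vr[B=2567601152/442261305 C=6734848/1045535 E=3200493000192/547476628655 G=8116665344/2081660185] → run G
t=8: vr[B=2567601152/442261305 C=6734848/1045535 E=3200493000192/547476628655 G=9187293184/2081660185] → run G
t=9: vr[B=2567601152/442261305 C=6734848/1045535 E=3200493000192/547476628655 G=10257921024/2081660185 H=10257921024/2081660185] → run G
t=10: vr[B=2567601152/442261305 C=6734848/1045535 E=3200493000192/547476628655 G=11328548864/2081660185 H=10257921024/2081660185] → run H
t=11: vr[B=2567601152/442261305 C=6734848/1045535 E=3200493000192/547476628655 G=11328548864/2081660185 H=15230985177088/2658280056245] → run G
t=12: vr[B=2567601152/442261305 C=6734848/1045535 E=3200493000192/547476628655 G=12399176704/2081660185 H=15230985177088/2658280056245] → run H
t=13: vr[B=2567601152/442261305 C=6734848/1045535 E=3200493000192/547476628655 G=12399176704/2081660185 H=17362605206528/2658280056245] → run B
t=14: vr[B=3638228992/442261305 C=6734848/1045535 E=3200493000192/547476628655 G=12399176704/2081660185 H=17362605206528/2658280056245] → run E
t=15: vr[B=3638228992/442261305 C=6734848/1045535 E=4266303014912/547476628655 G=12399176704/2081660185 H=17362605206528/2658280056245] → run G
t=16: vr[B=3638228992/442261305 C=6734848/1045535 E=4266303014912/547476628655 G=13469804544/2081660185 H=17362605206528/2658280056245] → run C
t=17: vr[B=3638228992/442261305 C=9930752/1045535 E=4266303014912/547476628655 G=13469804544/2081660185 H=17362605206528/2658280056245] → run G
t=18: vr[B=3638228992/442261305 C=9930752/1045535 E=4266303014912/547476628655 H=17362605206528/2658280056245] → run H
t=19: vr[B=3638228992/442261305 C=9930752/1045535 E=4266303014912/547476628655 H=19494225235968/2658280056245] → run H
t=20: vr[B=3638228992/442261305 C=9930752/1045535 E=4266303014912/547476628655 H=21625845265408/2658280056245] → run E
t=21: vr[B=3638228992/442261305 C=9930752/1045535 H=21625845265408/2658280056245] → run H
t=22: vr[B=3638228992/442261305 C=9930752/1045535] → run B
t=23: vr[B=1569618944/147420435 C=9930752/1045535] → run C
t=24: vr[B=1569618944/147420435] → run B
t=25: (idle)
t=26: (idle)
t=27: (idle)
t=28: (idle)
t=29: (idle)
t=30: (idle)
t=31: (idle)
t=32: (idle)
t=33: (idle)

running at tick 24 = B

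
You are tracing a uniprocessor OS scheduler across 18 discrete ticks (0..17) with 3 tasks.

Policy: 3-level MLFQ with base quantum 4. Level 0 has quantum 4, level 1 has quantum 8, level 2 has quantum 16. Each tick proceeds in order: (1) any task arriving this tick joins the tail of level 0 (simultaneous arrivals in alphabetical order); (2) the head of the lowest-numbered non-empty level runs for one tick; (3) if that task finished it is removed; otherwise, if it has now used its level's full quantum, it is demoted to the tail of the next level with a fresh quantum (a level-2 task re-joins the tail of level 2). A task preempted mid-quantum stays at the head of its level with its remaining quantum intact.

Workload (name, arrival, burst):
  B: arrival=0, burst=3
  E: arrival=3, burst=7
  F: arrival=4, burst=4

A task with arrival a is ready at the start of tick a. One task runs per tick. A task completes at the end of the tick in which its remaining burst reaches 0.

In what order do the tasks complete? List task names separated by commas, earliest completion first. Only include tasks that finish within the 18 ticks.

completion order = B, F, E

t=0: L0/L1/L2 = B/-/- → run B
t=1: L0/L1/L2 = B/-/- → run B
t=2: L0/L1/L2 = B/-/- → run B
t=3: L0/L1/L2 = E/-/- → run E
t=4: L0/L1/L2 = EF/-/- → run E
t=5: L0/L1/L2 = EF/-/- → run E
t=6: L0/L1/L2 = EF/-/- → run E
t=7: L0/L1/L2 = F/E/- → run F
t=8: L0/L1/L2 = F/E/- → run F
t=9: L0/L1/L2 = F/E/- → run F
t=10: L0/L1/L2 = F/E/- → run F
t=11: L0/L1/L2 = -/E/- → run E
t=12: L0/L1/L2 = -/E/- → run E
t=13: L0/L1/L2 = -/E/- → run E
t=14: (idle)
t=15: (idle)
t=16: (idle)
t=17: (idle)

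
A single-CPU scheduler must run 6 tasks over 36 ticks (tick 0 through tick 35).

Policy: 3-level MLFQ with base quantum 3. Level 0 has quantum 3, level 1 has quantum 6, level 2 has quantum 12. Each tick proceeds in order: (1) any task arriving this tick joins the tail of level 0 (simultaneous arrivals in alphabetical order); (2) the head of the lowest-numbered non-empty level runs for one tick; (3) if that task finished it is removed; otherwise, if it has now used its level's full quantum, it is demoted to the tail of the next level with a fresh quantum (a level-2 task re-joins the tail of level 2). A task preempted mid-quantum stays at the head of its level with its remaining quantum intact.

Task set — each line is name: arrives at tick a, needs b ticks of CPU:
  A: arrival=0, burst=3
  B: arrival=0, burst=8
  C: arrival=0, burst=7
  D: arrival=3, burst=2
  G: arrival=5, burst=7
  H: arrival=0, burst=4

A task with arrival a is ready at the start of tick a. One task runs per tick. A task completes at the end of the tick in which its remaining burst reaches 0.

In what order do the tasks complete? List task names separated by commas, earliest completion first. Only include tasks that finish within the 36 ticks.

t=0: L0/L1/L2 = ABCH/-/- → run A
t=1: L0/L1/L2 = ABCH/-/- → run A
t=2: L0/L1/L2 = ABCH/-/- → run A
t=3: L0/L1/L2 = BCHD/-/- → run B
t=4: L0/L1/L2 = BCHD/-/- → run B
t=5: L0/L1/L2 = BCHDG/-/- → run B
t=6: L0/L1/L2 = CHDG/B/- → run C
t=7: L0/L1/L2 = CHDG/B/- → run C
t=8: L0/L1/L2 = CHDG/B/- → run C
t=9: L0/L1/L2 = HDG/BC/- → run H
t=10: L0/L1/L2 = HDG/BC/- → run H
t=11: L0/L1/L2 = HDG/BC/- → run H
t=12: L0/L1/L2 = DG/BCH/- → run D
t=13: L0/L1/L2 = DG/BCH/- → run D
t=14: L0/L1/L2 = G/BCH/- → run G
t=15: L0/L1/L2 = G/BCH/- → run G
t=16: L0/L1/L2 = G/BCH/- → run G
t=17: L0/L1/L2 = -/BCHG/- → run B
t=18: L0/L1/L2 = -/BCHG/- → run B
t=19: L0/L1/L2 = -/BCHG/- → run B
t=20: L0/L1/L2 = -/BCHG/- → run B
t=21: L0/L1/L2 = -/BCHG/- → run B
t=22: L0/L1/L2 = -/CHG/- → run C
t=23: L0/L1/L2 = -/CHG/- → run C
t=24: L0/L1/L2 = -/CHG/- → run C
t=25: L0/L1/L2 = -/CHG/- → run C
t=26: L0/L1/L2 = -/HG/- → run H
t=27: L0/L1/L2 = -/G/- → run G
t=28: L0/L1/L2 = -/G/- → run G
t=29: L0/L1/L2 = -/G/- → run G
t=30: L0/L1/L2 = -/G/- → run G
t=31: (idle)
t=32: (idle)
t=33: (idle)
t=34: (idle)
t=35: (idle)

completion order = A, D, B, C, H, G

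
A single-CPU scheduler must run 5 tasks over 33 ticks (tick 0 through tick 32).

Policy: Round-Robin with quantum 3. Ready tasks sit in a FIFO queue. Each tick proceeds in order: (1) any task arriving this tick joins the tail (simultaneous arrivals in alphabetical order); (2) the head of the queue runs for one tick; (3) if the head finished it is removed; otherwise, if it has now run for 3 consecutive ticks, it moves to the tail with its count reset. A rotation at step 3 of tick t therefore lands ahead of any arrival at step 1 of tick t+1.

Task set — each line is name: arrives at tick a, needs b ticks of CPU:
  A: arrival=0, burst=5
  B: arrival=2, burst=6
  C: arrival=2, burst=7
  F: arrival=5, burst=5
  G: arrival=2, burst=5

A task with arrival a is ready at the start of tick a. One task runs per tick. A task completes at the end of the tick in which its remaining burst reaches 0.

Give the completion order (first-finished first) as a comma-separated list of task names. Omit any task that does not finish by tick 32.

t=0: queue=[A] q_used=0 → run A
t=1: queue=[A] q_used=1 → run A
t=2: queue=[A,B,C,G] q_used=2 → run A
t=3: queue=[B,C,G,A] q_used=0 → run B
t=4: queue=[B,C,G,A] q_used=1 → run B
t=5: queue=[B,C,G,A,F] q_used=2 → run B
t=6: queue=[C,G,A,F,B] q_used=0 → run C
t=7: queue=[C,G,A,F,B] q_used=1 → run C
t=8: queue=[C,G,A,F,B] q_used=2 → run C
t=9: queue=[G,A,F,B,C] q_used=0 → run G
t=10: queue=[G,A,F,B,C] q_used=1 → run G
t=11: queue=[G,A,F,B,C] q_used=2 → run G
t=12: queue=[A,F,B,C,G] q_used=0 → run A
t=13: queue=[A,F,B,C,G] q_used=1 → run A
t=14: queue=[F,B,C,G] q_used=0 → run F
t=15: queue=[F,B,C,G] q_used=1 → run F
t=16: queue=[F,B,C,G] q_used=2 → run F
t=17: queue=[B,C,G,F] q_used=0 → run B
t=18: queue=[B,C,G,F] q_used=1 → run B
t=19: queue=[B,C,G,F] q_used=2 → run B
t=20: queue=[C,G,F] q_used=0 → run C
t=21: queue=[C,G,F] q_used=1 → run C
t=22: queue=[C,G,F] q_used=2 → run C
t=23: queue=[G,F,C] q_used=0 → run G
t=24: queue=[G,F,C] q_used=1 → run G
t=25: queue=[F,C] q_used=0 → run F
t=26: queue=[F,C] q_used=1 → run F
t=27: queue=[C] q_used=0 → run C
t=28: (idle)
t=29: (idle)
t=30: (idle)
t=31: (idle)
t=32: (idle)

completion order = A, B, G, F, C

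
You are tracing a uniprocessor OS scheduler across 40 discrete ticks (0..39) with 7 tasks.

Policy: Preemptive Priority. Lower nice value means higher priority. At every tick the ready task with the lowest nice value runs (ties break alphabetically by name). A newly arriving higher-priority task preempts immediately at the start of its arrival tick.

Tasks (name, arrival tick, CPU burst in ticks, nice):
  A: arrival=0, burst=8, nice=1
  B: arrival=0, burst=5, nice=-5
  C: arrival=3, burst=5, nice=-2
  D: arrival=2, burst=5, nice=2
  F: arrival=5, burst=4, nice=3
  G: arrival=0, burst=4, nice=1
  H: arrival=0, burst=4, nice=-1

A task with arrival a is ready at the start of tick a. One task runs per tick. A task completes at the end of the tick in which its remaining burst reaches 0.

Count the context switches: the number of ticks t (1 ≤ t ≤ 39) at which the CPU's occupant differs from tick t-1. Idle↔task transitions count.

context switches = 7

t=0: ready={A,B,G,H} → run B
t=1: ready={A,B,G,H} → run B
t=2: ready={A,B,D,G,H} → run B
t=3: ready={A,B,C,D,G,H} → run B
t=4: ready={A,B,C,D,G,H} → run B
t=5: ready={A,C,D,F,G,H} → run C
t=6: ready={A,C,D,F,G,H} → run C
t=7: ready={A,C,D,F,G,H} → run C
t=8: ready={A,C,D,F,G,H} → run C
t=9: ready={A,C,D,F,G,H} → run C
t=10: ready={A,D,F,G,H} → run H
t=11: ready={A,D,F,G,H} → run H
t=12: ready={A,D,F,G,H} → run H
t=13: ready={A,D,F,G,H} → run H
t=14: ready={A,D,F,G} → run A
t=15: ready={A,D,F,G} → run A
t=16: ready={A,D,F,G} → run A
t=17: ready={A,D,F,G} → run A
t=18: ready={A,D,F,G} → run A
t=19: ready={A,D,F,G} → run A
t=20: ready={A,D,F,G} → run A
t=21: ready={A,D,F,G} → run A
t=22: ready={D,F,G} → run G
t=23: ready={D,F,G} → run G
t=24: ready={D,F,G} → run G
t=25: ready={D,F,G} → run G
t=26: ready={D,F} → run D
t=27: ready={D,F} → run D
t=28: ready={D,F} → run D
t=29: ready={D,F} → run D
t=30: ready={D,F} → run D
t=31: ready={F} → run F
t=32: ready={F} → run F
t=33: ready={F} → run F
t=34: ready={F} → run F
t=35: (idle)
t=36: (idle)
t=37: (idle)
t=38: (idle)
t=39: (idle)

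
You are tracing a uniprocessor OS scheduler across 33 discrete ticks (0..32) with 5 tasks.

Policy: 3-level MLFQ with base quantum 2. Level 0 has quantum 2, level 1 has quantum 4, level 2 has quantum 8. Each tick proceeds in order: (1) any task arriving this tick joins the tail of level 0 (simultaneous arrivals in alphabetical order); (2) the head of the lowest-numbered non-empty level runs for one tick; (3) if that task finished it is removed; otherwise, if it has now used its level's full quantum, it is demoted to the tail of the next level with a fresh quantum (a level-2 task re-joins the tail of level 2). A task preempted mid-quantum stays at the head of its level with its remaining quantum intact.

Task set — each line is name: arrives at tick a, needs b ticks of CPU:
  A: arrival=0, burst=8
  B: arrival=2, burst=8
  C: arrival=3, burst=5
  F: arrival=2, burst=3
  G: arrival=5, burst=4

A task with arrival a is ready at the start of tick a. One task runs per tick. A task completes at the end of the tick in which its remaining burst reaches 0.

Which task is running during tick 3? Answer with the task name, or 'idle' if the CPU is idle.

t=0: L0/L1/L2 = A/-/- → run A
t=1: L0/L1/L2 = A/-/- → run A
t=2: L0/L1/L2 = BF/A/- → run B
t=3: L0/L1/L2 = BFC/A/- → run B
t=4: L0/L1/L2 = FC/AB/- → run F
t=5: L0/L1/L2 = FCG/AB/- → run F
t=6: L0/L1/L2 = CG/ABF/- → run C
t=7: L0/L1/L2 = CG/ABF/- → run C
t=8: L0/L1/L2 = G/ABFC/- → run G
t=9: L0/L1/L2 = G/ABFC/- → run G
t=10: L0/L1/L2 = -/ABFCG/- → run A
t=11: L0/L1/L2 = -/ABFCG/- → run A
t=12: L0/L1/L2 = -/ABFCG/- → run A
t=13: L0/L1/L2 = -/ABFCG/- → run A
t=14: L0/L1/L2 = -/BFCG/A → run B
t=15: L0/L1/L2 = -/BFCG/A → run B
t=16: L0/L1/L2 = -/BFCG/A → run B
t=17: L0/L1/L2 = -/BFCG/A → run B
t=18: L0/L1/L2 = -/FCG/AB → run F
t=19: L0/L1/L2 = -/CG/AB → run C
t=20: L0/L1/L2 = -/CG/AB → run C
t=21: L0/L1/L2 = -/CG/AB → run C
t=22: L0/L1/L2 = -/G/AB → run G
t=23: L0/L1/L2 = -/G/AB → run G
t=24: L0/L1/L2 = -/-/AB → run A
t=25: L0/L1/L2 = -/-/AB → run A
t=26: L0/L1/L2 = -/-/B → run B
t=27: L0/L1/L2 = -/-/B → run B
t=28: (idle)
t=29: (idle)
t=30: (idle)
t=31: (idle)
t=32: (idle)

running at tick 3 = B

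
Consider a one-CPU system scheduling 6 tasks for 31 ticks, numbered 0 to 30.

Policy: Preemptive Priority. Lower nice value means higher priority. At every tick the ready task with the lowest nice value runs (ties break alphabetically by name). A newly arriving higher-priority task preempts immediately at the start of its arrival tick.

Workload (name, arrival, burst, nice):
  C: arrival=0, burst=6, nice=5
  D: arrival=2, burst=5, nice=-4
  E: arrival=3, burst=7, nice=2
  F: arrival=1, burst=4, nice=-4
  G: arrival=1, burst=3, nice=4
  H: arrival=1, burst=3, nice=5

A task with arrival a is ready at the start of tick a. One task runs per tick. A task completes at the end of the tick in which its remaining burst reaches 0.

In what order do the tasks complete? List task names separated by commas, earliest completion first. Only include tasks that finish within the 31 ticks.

completion order = D, F, E, G, C, H

t=0: ready={C} → run C
t=1: ready={C,F,G,H} → run F
t=2: ready={C,D,F,G,H} → run D
t=3: ready={C,D,E,F,G,H} → run D
t=4: ready={C,D,E,F,G,H} → run D
t=5: ready={C,D,E,F,G,H} → run D
t=6: ready={C,D,E,F,G,H} → run D
t=7: ready={C,E,F,G,H} → run F
t=8: ready={C,E,F,G,H} → run F
t=9: ready={C,E,F,G,H} → run F
t=10: ready={C,E,G,H} → run E
t=11: ready={C,E,G,H} → run E
t=12: ready={C,E,G,H} → run E
t=13: ready={C,E,G,H} → run E
t=14: ready={C,E,G,H} → run E
t=15: ready={C,E,G,H} → run E
t=16: ready={C,E,G,H} → run E
t=17: ready={C,G,H} → run G
t=18: ready={C,G,H} → run G
t=19: ready={C,G,H} → run G
t=20: ready={C,H} → run C
t=21: ready={C,H} → run C
t=22: ready={C,H} → run C
t=23: ready={C,H} → run C
t=24: ready={C,H} → run C
t=25: ready={H} → run H
t=26: ready={H} → run H
t=27: ready={H} → run H
t=28: (idle)
t=29: (idle)
t=30: (idle)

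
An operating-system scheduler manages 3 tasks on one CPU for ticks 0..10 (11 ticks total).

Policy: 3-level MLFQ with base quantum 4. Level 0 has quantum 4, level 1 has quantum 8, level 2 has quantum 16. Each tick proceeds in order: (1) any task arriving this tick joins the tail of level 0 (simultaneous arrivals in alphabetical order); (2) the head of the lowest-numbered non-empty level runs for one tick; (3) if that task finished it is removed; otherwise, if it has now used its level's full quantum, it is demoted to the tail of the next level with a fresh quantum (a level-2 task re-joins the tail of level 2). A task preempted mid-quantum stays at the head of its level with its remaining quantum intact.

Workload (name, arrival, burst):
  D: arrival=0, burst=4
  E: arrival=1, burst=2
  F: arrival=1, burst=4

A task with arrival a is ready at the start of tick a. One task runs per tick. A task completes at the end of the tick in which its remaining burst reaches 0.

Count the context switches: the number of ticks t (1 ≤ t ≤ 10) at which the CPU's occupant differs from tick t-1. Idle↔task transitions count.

t=0: L0/L1/L2 = D/-/- → run D
t=1: L0/L1/L2 = DEF/-/- → run D
t=2: L0/L1/L2 = DEF/-/- → run D
t=3: L0/L1/L2 = DEF/-/- → run D
t=4: L0/L1/L2 = EF/-/- → run E
t=5: L0/L1/L2 = EF/-/- → run E
t=6: L0/L1/L2 = F/-/- → run F
t=7: L0/L1/L2 = F/-/- → run F
t=8: L0/L1/L2 = F/-/- → run F
t=9: L0/L1/L2 = F/-/- → run F
t=10: (idle)

context switches = 3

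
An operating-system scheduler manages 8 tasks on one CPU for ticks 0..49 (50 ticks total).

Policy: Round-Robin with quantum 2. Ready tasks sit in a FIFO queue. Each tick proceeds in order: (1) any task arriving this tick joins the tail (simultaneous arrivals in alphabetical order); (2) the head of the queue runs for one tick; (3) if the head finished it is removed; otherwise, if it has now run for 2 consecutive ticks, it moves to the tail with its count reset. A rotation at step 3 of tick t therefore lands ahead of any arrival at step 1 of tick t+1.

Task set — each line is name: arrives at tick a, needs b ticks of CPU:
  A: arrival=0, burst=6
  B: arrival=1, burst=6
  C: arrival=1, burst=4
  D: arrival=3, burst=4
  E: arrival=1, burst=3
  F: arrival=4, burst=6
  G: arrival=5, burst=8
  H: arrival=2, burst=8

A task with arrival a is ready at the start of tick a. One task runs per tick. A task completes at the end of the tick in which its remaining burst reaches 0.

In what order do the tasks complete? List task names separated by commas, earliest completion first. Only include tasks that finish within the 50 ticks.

t=0: queue=[A] q_used=0 → run A
t=1: queue=[A,B,C,E] q_used=1 → run A
t=2: queue=[B,C,E,A,H] q_used=0 → run B
t=3: queue=[B,C,E,A,H,D] q_used=1 → run B
t=4: queue=[C,E,A,H,D,B,F] q_used=0 → run C
t=5: queue=[C,E,A,H,D,B,F,G] q_used=1 → run C
t=6: queue=[E,A,H,D,B,F,G,C] q_used=0 → run E
t=7: queue=[E,A,H,D,B,F,G,C] q_used=1 → run E
t=8: queue=[A,H,D,B,F,G,C,E] q_used=0 → run A
t=9: queue=[A,H,D,B,F,G,C,E] q_used=1 → run A
t=10: queue=[H,D,B,F,G,C,E,A] q_used=0 → run H
t=11: queue=[H,D,B,F,G,C,E,A] q_used=1 → run H
t=12: queue=[D,B,F,G,C,E,A,H] q_used=0 → run D
t=13: queue=[D,B,F,G,C,E,A,H] q_used=1 → run D
t=14: queue=[B,F,G,C,E,A,H,D] q_used=0 → run B
t=15: queue=[B,F,G,C,E,A,H,D] q_used=1 → run B
t=16: queue=[F,G,C,E,A,H,D,B] q_used=0 → run F
t=17: queue=[F,G,C,E,A,H,D,B] q_used=1 → run F
t=18: queue=[G,C,E,A,H,D,B,F] q_used=0 → run G
t=19: queue=[G,C,E,A,H,D,B,F] q_used=1 → run G
t=20: queue=[C,E,A,H,D,B,F,G] q_used=0 → run C
t=21: queue=[C,E,A,H,D,B,F,G] q_used=1 → run C
t=22: queue=[E,A,H,D,B,F,G] q_used=0 → run E
t=23: queue=[A,H,D,B,F,G] q_used=0 → run A
t=24: queue=[A,H,D,B,F,G] q_used=1 → run A
t=25: queue=[H,D,B,F,G] q_used=0 → run H
t=26: queue=[H,D,B,F,G] q_used=1 → run H
t=27: queue=[D,B,F,G,H] q_used=0 → run D
t=28: queue=[D,B,F,G,H] q_used=1 → run D
t=29: queue=[B,F,G,H] q_used=0 → run B
t=30: queue=[B,F,G,H] q_used=1 → run B
t=31: queue=[F,G,H] q_used=0 → run F
t=32: queue=[F,G,H] q_used=1 → run F
t=33: queue=[G,H,F] q_used=0 → run G
t=34: queue=[G,H,F] q_used=1 → run G
t=35: queue=[H,F,G] q_used=0 → run H
t=36: queue=[H,F,G] q_used=1 → run H
t=37: queue=[F,G,H] q_used=0 → run F
t=38: queue=[F,G,H] q_used=1 → run F
t=39: queue=[G,H] q_used=0 → run G
t=40: queue=[G,H] q_used=1 → run G
t=41: queue=[H,G] q_used=0 → run H
t=42: queue=[H,G] q_used=1 → run H
t=43: queue=[G] q_used=0 → run G
t=44: queue=[G] q_used=1 → run G
t=45: (idle)
t=46: (idle)
t=47: (idle)
t=48: (idle)
t=49: (idle)

completion order = C, E, A, D, B, F, H, G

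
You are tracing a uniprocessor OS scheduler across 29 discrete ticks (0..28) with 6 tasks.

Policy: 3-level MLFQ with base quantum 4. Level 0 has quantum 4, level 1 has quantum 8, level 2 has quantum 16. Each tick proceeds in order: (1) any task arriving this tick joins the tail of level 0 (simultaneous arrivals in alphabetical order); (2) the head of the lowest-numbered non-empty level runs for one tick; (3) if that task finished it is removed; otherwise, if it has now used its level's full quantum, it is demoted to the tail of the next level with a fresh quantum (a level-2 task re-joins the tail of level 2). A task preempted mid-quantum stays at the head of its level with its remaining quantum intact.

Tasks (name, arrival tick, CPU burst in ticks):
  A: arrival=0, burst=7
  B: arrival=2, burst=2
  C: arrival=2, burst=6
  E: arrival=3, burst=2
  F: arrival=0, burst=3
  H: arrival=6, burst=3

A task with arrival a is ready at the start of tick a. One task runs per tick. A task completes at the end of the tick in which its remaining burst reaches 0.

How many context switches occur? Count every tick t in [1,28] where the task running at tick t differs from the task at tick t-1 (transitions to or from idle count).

context switches = 8

t=0: L0/L1/L2 = AF/-/- → run A
t=1: L0/L1/L2 = AF/-/- → run A
t=2: L0/L1/L2 = AFBC/-/- → run A
t=3: L0/L1/L2 = AFBCE/-/- → run A
t=4: L0/L1/L2 = FBCE/A/- → run F
t=5: L0/L1/L2 = FBCE/A/- → run F
t=6: L0/L1/L2 = FBCEH/A/- → run F
t=7: L0/L1/L2 = BCEH/A/- → run B
t=8: L0/L1/L2 = BCEH/A/- → run B
t=9: L0/L1/L2 = CEH/A/- → run C
t=10: L0/L1/L2 = CEH/A/- → run C
t=11: L0/L1/L2 = CEH/A/- → run C
t=12: L0/L1/L2 = CEH/A/- → run C
t=13: L0/L1/L2 = EH/AC/- → run E
t=14: L0/L1/L2 = EH/AC/- → run E
t=15: L0/L1/L2 = H/AC/- → run H
t=16: L0/L1/L2 = H/AC/- → run H
t=17: L0/L1/L2 = H/AC/- → run H
t=18: L0/L1/L2 = -/AC/- → run A
t=19: L0/L1/L2 = -/AC/- → run A
t=20: L0/L1/L2 = -/AC/- → run A
t=21: L0/L1/L2 = -/C/- → run C
t=22: L0/L1/L2 = -/C/- → run C
t=23: (idle)
t=24: (idle)
t=25: (idle)
t=26: (idle)
t=27: (idle)
t=28: (idle)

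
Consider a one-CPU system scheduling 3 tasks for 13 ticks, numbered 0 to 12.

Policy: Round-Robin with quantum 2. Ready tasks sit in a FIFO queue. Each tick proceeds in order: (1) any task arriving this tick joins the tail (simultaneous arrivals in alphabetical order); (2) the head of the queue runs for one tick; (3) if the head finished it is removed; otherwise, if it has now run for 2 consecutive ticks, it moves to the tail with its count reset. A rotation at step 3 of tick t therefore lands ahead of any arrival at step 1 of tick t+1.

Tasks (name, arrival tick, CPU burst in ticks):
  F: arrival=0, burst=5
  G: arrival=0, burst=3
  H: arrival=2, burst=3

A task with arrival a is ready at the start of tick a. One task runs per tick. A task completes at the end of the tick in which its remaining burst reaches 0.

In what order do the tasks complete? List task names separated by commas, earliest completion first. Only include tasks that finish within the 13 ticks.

t=0: queue=[F,G] q_used=0 → run F
t=1: queue=[F,G] q_used=1 → run F
t=2: queue=[G,F,H] q_used=0 → run G
t=3: queue=[G,F,H] q_used=1 → run G
t=4: queue=[F,H,G] q_used=0 → run F
t=5: queue=[F,H,G] q_used=1 → run F
t=6: queue=[H,G,F] q_used=0 → run H
t=7: queue=[H,G,F] q_used=1 → run H
t=8: queue=[G,F,H] q_used=0 → run G
t=9: queue=[F,H] q_used=0 → run F
t=10: queue=[H] q_used=0 → run H
t=11: (idle)
t=12: (idle)

completion order = G, F, H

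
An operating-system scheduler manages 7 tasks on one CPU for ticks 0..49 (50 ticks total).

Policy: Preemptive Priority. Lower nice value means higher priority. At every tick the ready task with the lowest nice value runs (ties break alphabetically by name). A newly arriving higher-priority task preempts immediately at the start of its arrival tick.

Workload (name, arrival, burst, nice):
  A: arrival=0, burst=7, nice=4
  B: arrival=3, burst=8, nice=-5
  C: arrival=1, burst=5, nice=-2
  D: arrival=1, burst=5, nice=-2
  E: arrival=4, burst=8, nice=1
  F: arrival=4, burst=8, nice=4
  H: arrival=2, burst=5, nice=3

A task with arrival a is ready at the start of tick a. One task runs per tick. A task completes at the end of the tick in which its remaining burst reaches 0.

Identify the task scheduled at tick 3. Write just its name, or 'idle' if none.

running at tick 3 = B

t=0: ready={A} → run A
t=1: ready={A,C,D} → run C
t=2: ready={A,C,D,H} → run C
t=3: ready={A,B,C,D,H} → run B
t=4: ready={A,B,C,D,E,F,H} → run B
t=5: ready={A,B,C,D,E,F,H} → run B
t=6: ready={A,B,C,D,E,F,H} → run B
t=7: ready={A,B,C,D,E,F,H} → run B
t=8: ready={A,B,C,D,E,F,H} → run B
t=9: ready={A,B,C,D,E,F,H} → run B
t=10: ready={A,B,C,D,E,F,H} → run B
t=11: ready={A,C,D,E,F,H} → run C
t=12: ready={A,C,D,E,F,H} → run C
t=13: ready={A,C,D,E,F,H} → run C
t=14: ready={A,D,E,F,H} → run D
t=15: ready={A,D,E,F,H} → run D
t=16: ready={A,D,E,F,H} → run D
t=17: ready={A,D,E,F,H} → run D
t=18: ready={A,D,E,F,H} → run D
t=19: ready={A,E,F,H} → run E
t=20: ready={A,E,F,H} → run E
t=21: ready={A,E,F,H} → run E
t=22: ready={A,E,F,H} → run E
t=23: ready={A,E,F,H} → run E
t=24: ready={A,E,F,H} → run E
t=25: ready={A,E,F,H} → run E
t=26: ready={A,E,F,H} → run E
t=27: ready={A,F,H} → run H
t=28: ready={A,F,H} → run H
t=29: ready={A,F,H} → run H
t=30: ready={A,F,H} → run H
t=31: ready={A,F,H} → run H
t=32: ready={A,F} → run A
t=33: ready={A,F} → run A
t=34: ready={A,F} → run A
t=35: ready={A,F} → run A
t=36: ready={A,F} → run A
t=37: ready={A,F} → run A
t=38: ready={F} → run F
t=39: ready={F} → run F
t=40: ready={F} → run F
t=41: ready={F} → run F
t=42: ready={F} → run F
t=43: ready={F} → run F
t=44: ready={F} → run F
t=45: ready={F} → run F
t=46: (idle)
t=47: (idle)
t=48: (idle)
t=49: (idle)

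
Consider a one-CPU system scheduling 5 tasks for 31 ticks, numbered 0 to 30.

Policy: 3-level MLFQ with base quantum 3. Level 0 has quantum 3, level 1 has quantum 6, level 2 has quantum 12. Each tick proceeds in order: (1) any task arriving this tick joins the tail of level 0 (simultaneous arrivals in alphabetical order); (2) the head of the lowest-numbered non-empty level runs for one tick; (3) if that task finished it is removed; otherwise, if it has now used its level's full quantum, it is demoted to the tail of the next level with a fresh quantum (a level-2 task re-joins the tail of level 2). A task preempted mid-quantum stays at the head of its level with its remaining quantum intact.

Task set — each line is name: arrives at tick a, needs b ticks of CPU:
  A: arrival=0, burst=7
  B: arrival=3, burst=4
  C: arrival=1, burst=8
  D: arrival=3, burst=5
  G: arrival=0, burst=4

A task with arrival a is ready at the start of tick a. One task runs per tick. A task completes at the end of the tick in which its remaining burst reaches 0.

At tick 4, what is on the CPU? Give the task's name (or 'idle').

running at tick 4 = G

t=0: L0/L1/L2 = AG/-/- → run A
t=1: L0/L1/L2 = AGC/-/- → run A
t=2: L0/L1/L2 = AGC/-/- → run A
t=3: L0/L1/L2 = GCBD/A/- → run G
t=4: L0/L1/L2 = GCBD/A/- → run G
t=5: L0/L1/L2 = GCBD/A/- → run G
t=6: L0/L1/L2 = CBD/AG/- → run C
t=7: L0/L1/L2 = CBD/AG/- → run C
t=8: L0/L1/L2 = CBD/AG/- → run C
t=9: L0/L1/L2 = BD/AGC/- → run B
t=10: L0/L1/L2 = BD/AGC/- → run B
t=11: L0/L1/L2 = BD/AGC/- → run B
t=12: L0/L1/L2 = D/AGCB/- → run D
t=13: L0/L1/L2 = D/AGCB/- → run D
t=14: L0/L1/L2 = D/AGCB/- → run D
t=15: L0/L1/L2 = -/AGCBD/- → run A
t=16: L0/L1/L2 = -/AGCBD/- → run A
t=17: L0/L1/L2 = -/AGCBD/- → run A
t=18: L0/L1/L2 = -/AGCBD/- → run A
t=19: L0/L1/L2 = -/GCBD/- → run G
t=20: L0/L1/L2 = -/CBD/- → run C
t=21: L0/L1/L2 = -/CBD/- → run C
t=22: L0/L1/L2 = -/CBD/- → run C
t=23: L0/L1/L2 = -/CBD/- → run C
t=24: L0/L1/L2 = -/CBD/- → run C
t=25: L0/L1/L2 = -/BD/- → run B
t=26: L0/L1/L2 = -/D/- → run D
t=27: L0/L1/L2 = -/D/- → run D
t=28: (idle)
t=29: (idle)
t=30: (idle)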